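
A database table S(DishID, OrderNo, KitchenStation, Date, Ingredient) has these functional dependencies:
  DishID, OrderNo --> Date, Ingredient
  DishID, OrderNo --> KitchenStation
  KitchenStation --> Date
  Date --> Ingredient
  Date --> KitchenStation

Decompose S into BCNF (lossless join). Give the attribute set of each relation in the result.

{Date, Ingredient, KitchenStation}; {DishID, KitchenStation, OrderNo}

Candidate key of the original relation: {DishID, OrderNo}.
In {Date, DishID, Ingredient, KitchenStation, OrderNo}, {KitchenStation} is not a superkey ({KitchenStation}⁺ restricted to this set is {Date, Ingredient, KitchenStation}), so split on KitchenStation --> Date, Ingredient into {Date, Ingredient, KitchenStation} and {DishID, KitchenStation, OrderNo}.
{Date, Ingredient, KitchenStation} has no BCNF violation.
{DishID, KitchenStation, OrderNo} has no BCNF violation.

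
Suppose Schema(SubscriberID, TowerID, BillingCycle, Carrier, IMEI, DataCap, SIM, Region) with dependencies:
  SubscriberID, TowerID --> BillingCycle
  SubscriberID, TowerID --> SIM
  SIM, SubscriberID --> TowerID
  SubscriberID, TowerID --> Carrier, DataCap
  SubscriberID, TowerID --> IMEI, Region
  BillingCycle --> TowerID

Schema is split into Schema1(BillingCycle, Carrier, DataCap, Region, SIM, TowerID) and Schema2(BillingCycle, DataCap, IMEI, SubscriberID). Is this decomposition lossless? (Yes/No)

The shared attributes are {BillingCycle, DataCap} and {BillingCycle, DataCap}⁺ = {BillingCycle, DataCap, TowerID}.
Neither Schema1 nor Schema2 is contained in that closure, so the decomposition is lossy.

No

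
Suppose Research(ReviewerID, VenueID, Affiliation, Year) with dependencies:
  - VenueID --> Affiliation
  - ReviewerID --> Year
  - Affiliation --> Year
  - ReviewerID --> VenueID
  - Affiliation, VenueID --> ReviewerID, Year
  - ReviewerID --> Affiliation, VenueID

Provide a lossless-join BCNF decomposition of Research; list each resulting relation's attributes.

{Affiliation, ReviewerID, VenueID}; {Affiliation, Year}

Candidate keys of the original relation: {ReviewerID}, {VenueID}.
Within {Affiliation, ReviewerID, VenueID, Year}: {Affiliation}⁺ ∩ {Affiliation, ReviewerID, VenueID, Year} = {Affiliation, Year}, not the whole set, so Affiliation --> Year violates BCNF; decompose into {Affiliation, Year} and {Affiliation, ReviewerID, VenueID}.
{Affiliation, Year} is in BCNF.
{Affiliation, ReviewerID, VenueID} is in BCNF.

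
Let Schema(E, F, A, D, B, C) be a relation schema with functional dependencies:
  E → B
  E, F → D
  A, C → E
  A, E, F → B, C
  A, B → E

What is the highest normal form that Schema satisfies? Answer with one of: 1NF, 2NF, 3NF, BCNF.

1NF

Candidate keys: {A, B, F}, {A, C, F}, {A, E, F}. Prime attributes: {A, B, C, E, F}.
E → B breaks BCNF: {E}⁺ = {B, E}, so {E} is not a superkey.
E, F → D determines the non-prime attribute {D} from a non-superkey — 3NF is violated.
{E, F} is a proper subset of the key {A, E, F}, and {E, F}⁺ contains the non-prime attribute {D} — a partial dependency, so 2NF is violated.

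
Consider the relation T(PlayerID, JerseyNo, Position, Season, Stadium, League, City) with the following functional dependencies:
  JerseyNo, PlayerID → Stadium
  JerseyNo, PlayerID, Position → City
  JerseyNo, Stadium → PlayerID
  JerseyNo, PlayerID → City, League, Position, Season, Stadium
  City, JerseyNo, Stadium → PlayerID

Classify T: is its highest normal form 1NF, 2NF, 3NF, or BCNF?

BCNF

Candidate keys: {JerseyNo, PlayerID}, {JerseyNo, Stadium}. Prime attributes: {JerseyNo, PlayerID, Stadium}.
Every FD has a superkey on the left, so the relation is in BCNF.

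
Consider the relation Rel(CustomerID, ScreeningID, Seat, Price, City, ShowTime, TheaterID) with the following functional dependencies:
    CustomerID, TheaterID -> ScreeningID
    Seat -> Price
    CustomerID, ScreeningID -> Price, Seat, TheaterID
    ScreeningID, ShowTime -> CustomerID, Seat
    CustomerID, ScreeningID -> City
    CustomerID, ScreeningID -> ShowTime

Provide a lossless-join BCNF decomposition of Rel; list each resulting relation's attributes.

{City, CustomerID, ScreeningID, Seat, ShowTime, TheaterID}; {Price, Seat}

Candidate keys of the original relation: {CustomerID, ScreeningID}, {CustomerID, TheaterID}, {ScreeningID, ShowTime}.
In {City, CustomerID, Price, ScreeningID, Seat, ShowTime, TheaterID}, {Seat} is not a superkey ({Seat}⁺ restricted to this set is {Price, Seat}), so split on Seat -> Price into {Price, Seat} and {City, CustomerID, ScreeningID, Seat, ShowTime, TheaterID}.
{Price, Seat} has no BCNF violation.
{City, CustomerID, ScreeningID, Seat, ShowTime, TheaterID} has no BCNF violation.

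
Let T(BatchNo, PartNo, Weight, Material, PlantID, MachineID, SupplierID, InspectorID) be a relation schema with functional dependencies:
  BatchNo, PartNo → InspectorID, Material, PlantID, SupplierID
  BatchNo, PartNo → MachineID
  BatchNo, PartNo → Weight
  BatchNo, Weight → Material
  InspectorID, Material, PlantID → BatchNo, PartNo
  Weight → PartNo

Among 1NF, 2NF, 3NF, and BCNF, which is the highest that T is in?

3NF

Candidate keys: {BatchNo, PartNo}, {BatchNo, Weight}, {InspectorID, Material, PlantID}. Prime attributes: {BatchNo, InspectorID, Material, PartNo, PlantID, Weight}.
For Weight → PartNo we have {Weight}⁺ = {PartNo, Weight}; {Weight} is not a superkey, so BCNF fails.
Since {PartNo} ⊆ prime attributes and every other non-superkey FD also has a prime right side, the schema is in 3NF.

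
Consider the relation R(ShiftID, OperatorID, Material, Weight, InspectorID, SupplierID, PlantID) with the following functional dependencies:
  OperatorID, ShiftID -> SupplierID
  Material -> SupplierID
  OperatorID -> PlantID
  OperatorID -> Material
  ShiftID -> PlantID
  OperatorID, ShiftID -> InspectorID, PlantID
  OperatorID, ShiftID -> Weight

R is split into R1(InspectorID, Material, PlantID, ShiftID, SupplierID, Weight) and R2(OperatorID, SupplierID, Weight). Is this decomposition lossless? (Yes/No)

Common attributes: {SupplierID, Weight}; their closure is {SupplierID, Weight}.
R1 ⊄ {SupplierID, Weight} and R2 ⊄ {SupplierID, Weight}, so the split is lossy.

No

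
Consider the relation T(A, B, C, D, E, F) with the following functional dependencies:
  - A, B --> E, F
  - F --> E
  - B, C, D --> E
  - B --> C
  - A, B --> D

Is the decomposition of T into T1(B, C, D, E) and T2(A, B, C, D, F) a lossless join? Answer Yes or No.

Yes

Common attributes: {B, C, D}; their closure is {B, C, D, E}.
Since T1 ⊆ {B, C, D, E}, the intersection is a superkey of T1; the decomposition is lossless.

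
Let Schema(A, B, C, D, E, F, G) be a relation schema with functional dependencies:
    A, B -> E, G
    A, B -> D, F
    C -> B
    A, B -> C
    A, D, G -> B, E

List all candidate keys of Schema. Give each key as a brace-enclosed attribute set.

{A, B}, {A, C}, {A, D, G}

{A} never appears on the right of any FD, so every key must include it.
{A, B} is a candidate key since {A, B}⁺ = {A, B, C, D, E, F, G} covers every attribute.
{A, C} is a candidate key since {A, C}⁺ = {A, B, C, D, E, F, G} covers every attribute.
{A, D, G} is a candidate key since {A, D, G}⁺ = {A, B, C, D, E, F, G} covers every attribute.
These are minimal and exhaustive — every other superkey contains one of them.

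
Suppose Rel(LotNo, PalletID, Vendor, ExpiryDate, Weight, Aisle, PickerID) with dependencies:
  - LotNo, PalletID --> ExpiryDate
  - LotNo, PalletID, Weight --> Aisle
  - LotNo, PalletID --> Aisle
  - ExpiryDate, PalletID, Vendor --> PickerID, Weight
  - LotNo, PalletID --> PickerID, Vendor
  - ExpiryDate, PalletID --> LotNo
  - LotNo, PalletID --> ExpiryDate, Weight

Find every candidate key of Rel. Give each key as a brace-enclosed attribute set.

{ExpiryDate, PalletID}, {LotNo, PalletID}

Attributes never on any right-hand side: {PalletID} — every candidate key must contain it.
Closure of {ExpiryDate, PalletID} is {Aisle, ExpiryDate, LotNo, PalletID, PickerID, Vendor, Weight}, the whole schema; {ExpiryDate, PalletID} is a candidate key.
Closure of {LotNo, PalletID} is {Aisle, ExpiryDate, LotNo, PalletID, PickerID, Vendor, Weight}, the whole schema; {LotNo, PalletID} is a candidate key.
No proper subset of any of these is a key, and no other minimal superkey exists.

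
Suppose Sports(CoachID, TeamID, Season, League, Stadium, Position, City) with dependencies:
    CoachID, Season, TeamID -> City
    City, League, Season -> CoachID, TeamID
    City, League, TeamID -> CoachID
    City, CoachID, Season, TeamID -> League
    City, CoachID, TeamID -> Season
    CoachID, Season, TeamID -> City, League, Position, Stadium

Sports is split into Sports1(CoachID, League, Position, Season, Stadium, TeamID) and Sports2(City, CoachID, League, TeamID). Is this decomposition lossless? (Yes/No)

No

The shared attributes are {CoachID, League, TeamID} and {CoachID, League, TeamID}⁺ = {CoachID, League, TeamID}.
Neither Sports1 nor Sports2 is contained in that closure, so the decomposition is lossy.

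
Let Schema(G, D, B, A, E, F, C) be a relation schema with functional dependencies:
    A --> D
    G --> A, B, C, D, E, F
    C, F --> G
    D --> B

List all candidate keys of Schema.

{G} is a candidate key since {G}⁺ = {A, B, C, D, E, F, G} covers every attribute.
{C, F} is a candidate key since {C, F}⁺ = {A, B, C, D, E, F, G} covers every attribute.
These are minimal and exhaustive — every other superkey contains one of them.

{C, F}, {G}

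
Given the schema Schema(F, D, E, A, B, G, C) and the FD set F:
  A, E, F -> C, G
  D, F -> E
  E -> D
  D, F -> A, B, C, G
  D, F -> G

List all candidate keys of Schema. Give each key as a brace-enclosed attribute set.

No FD produces {F}, so it must be in every candidate key.
{D, F}⁺ = {A, B, C, D, E, F, G}, which is every attribute, so {D, F} is a candidate key.
{E, F}⁺ = {A, B, C, D, E, F, G}, which is every attribute, so {E, F} is a candidate key.
No proper subset of any of these is a key, and no other minimal superkey exists.

{D, F}, {E, F}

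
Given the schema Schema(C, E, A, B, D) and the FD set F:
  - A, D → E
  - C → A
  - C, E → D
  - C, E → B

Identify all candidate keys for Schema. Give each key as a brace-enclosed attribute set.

{C} never appears on the right of any FD, so every key must include it.
Closure of {C, D} is {A, B, C, D, E}, the whole schema; {C, D} is a candidate key.
Closure of {C, E} is {A, B, C, D, E}, the whole schema; {C, E} is a candidate key.
No proper subset of any of these is a key, and no other minimal superkey exists.

{C, D}, {C, E}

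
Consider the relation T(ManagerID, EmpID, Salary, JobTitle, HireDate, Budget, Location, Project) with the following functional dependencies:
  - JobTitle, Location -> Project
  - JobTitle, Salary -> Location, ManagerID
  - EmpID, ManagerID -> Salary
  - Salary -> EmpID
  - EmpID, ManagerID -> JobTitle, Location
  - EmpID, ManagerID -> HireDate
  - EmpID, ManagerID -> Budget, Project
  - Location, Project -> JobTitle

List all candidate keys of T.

{EmpID, ManagerID}⁺ = {Budget, EmpID, HireDate, JobTitle, Location, ManagerID, Project, Salary}, which is every attribute, so {EmpID, ManagerID} is a candidate key.
{JobTitle, Salary}⁺ = {Budget, EmpID, HireDate, JobTitle, Location, ManagerID, Project, Salary}, which is every attribute, so {JobTitle, Salary} is a candidate key.
{ManagerID, Salary}⁺ = {Budget, EmpID, HireDate, JobTitle, Location, ManagerID, Project, Salary}, which is every attribute, so {ManagerID, Salary} is a candidate key.
{Location, Project, Salary}⁺ = {Budget, EmpID, HireDate, JobTitle, Location, ManagerID, Project, Salary}, which is every attribute, so {Location, Project, Salary} is a candidate key.
Any other superkey properly contains one of these, so there are no further candidate keys.

{EmpID, ManagerID}, {JobTitle, Salary}, {Location, Project, Salary}, {ManagerID, Salary}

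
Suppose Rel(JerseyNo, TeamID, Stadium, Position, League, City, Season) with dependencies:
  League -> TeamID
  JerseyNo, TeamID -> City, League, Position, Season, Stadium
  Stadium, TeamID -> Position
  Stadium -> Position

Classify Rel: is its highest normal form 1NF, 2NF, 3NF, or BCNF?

Candidate keys: {JerseyNo, League}, {JerseyNo, TeamID}. Prime attributes: {JerseyNo, League, TeamID}.
League -> TeamID breaks BCNF: {League}⁺ = {League, TeamID}, so {League} is not a superkey.
Because {Position} is non-prime and the left side of Stadium, TeamID -> Position is not a superkey, the relation is not in 3NF.
Checking every proper subset of each key, none determines a non-prime attribute — 2NF is satisfied.

2NF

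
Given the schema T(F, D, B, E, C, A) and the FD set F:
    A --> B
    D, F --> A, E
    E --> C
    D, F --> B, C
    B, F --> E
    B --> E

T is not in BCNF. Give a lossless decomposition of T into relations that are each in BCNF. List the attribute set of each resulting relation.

Candidate key of the original relation: {D, F}.
Within {A, B, C, D, E, F}: {A}⁺ ∩ {A, B, C, D, E, F} = {A, B, C, E}, not the whole set, so A --> B, C, E violates BCNF; decompose into {A, B, C, E} and {A, D, F}.
Within {A, B, C, E}: {E}⁺ ∩ {A, B, C, E} = {C, E}, not the whole set, so E --> C violates BCNF; decompose into {C, E} and {A, B, E}.
{C, E} has no BCNF violation.
Within {A, B, E}: {B}⁺ ∩ {A, B, E} = {B, E}, not the whole set, so B --> E violates BCNF; decompose into {B, E} and {A, B}.
{B, E} has no BCNF violation.
{A, B} has no BCNF violation.
{A, D, F} has no BCNF violation.

{A, B}; {A, D, F}; {B, E}; {C, E}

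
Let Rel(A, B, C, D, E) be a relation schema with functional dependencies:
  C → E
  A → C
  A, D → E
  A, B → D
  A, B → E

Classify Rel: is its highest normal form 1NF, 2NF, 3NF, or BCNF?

Candidate key: {A, B}. Prime attributes: {A, B}.
C → E breaks BCNF: {C}⁺ = {C, E}, so {C} is not a superkey.
Because {E} is non-prime and the left side of C → E is not a superkey, the relation is not in 3NF.
Since {A} ⊂ {A, B} and {A}⁺ ⊇ {C, E} with {C, E} non-prime, there is a partial dependency; 2NF fails.

1NF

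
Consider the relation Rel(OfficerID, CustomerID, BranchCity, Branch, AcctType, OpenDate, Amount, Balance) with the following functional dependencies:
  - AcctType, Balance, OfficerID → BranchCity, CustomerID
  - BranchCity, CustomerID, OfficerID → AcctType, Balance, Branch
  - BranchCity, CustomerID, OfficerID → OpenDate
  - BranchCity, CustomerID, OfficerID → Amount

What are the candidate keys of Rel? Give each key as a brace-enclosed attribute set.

{AcctType, Balance, OfficerID}, {BranchCity, CustomerID, OfficerID}

{OfficerID} never appears on the right of any FD, so every key must include it.
{AcctType, Balance, OfficerID}⁺ = {AcctType, Amount, Balance, Branch, BranchCity, CustomerID, OfficerID, OpenDate}, which is every attribute, so {AcctType, Balance, OfficerID} is a candidate key.
{BranchCity, CustomerID, OfficerID}⁺ = {AcctType, Amount, Balance, Branch, BranchCity, CustomerID, OfficerID, OpenDate}, which is every attribute, so {BranchCity, CustomerID, OfficerID} is a candidate key.
No proper subset of any of these is a key, and no other minimal superkey exists.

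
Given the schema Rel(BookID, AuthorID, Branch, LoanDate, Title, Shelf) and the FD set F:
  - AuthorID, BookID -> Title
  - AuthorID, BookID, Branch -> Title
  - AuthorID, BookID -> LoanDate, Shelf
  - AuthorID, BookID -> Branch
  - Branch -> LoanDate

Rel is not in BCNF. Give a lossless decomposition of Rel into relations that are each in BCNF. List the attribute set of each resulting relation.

Candidate key of the original relation: {AuthorID, BookID}.
In {AuthorID, BookID, Branch, LoanDate, Shelf, Title}, {Branch} is not a superkey ({Branch}⁺ restricted to this set is {Branch, LoanDate}), so split on Branch -> LoanDate into {Branch, LoanDate} and {AuthorID, BookID, Branch, Shelf, Title}.
{Branch, LoanDate}: every determinant is a superkey — BCNF.
{AuthorID, BookID, Branch, Shelf, Title}: every determinant is a superkey — BCNF.

{AuthorID, BookID, Branch, Shelf, Title}; {Branch, LoanDate}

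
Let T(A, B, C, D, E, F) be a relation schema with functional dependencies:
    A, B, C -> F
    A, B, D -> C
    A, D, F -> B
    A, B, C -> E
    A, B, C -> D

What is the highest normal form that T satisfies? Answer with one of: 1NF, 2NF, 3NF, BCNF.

Candidate keys: {A, B, C}, {A, B, D}, {A, D, F}. Prime attributes: {A, B, C, D, F}.
The left-hand side of every FD is a superkey, so BCNF is satisfied.

BCNF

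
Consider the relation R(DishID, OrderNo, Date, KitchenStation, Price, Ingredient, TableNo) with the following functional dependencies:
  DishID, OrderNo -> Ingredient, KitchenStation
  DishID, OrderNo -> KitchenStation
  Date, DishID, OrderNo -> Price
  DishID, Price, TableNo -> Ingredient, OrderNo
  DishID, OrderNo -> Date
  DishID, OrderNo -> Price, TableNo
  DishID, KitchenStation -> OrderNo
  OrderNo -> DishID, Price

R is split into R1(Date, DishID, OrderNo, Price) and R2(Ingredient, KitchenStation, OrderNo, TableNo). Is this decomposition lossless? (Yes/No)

Yes

Common attributes: {OrderNo}; their closure is {Date, DishID, Ingredient, KitchenStation, OrderNo, Price, TableNo}.
This includes all of R1, so the common attributes are a superkey of R1 — the join is lossless.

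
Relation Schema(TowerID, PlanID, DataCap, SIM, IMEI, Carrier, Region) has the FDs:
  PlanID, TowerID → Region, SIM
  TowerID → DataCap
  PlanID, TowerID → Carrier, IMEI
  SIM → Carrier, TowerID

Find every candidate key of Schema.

{PlanID} never appears on the right of any FD, so every key must include it.
Closure of {PlanID, SIM} is {Carrier, DataCap, IMEI, PlanID, Region, SIM, TowerID}, the whole schema; {PlanID, SIM} is a candidate key.
Closure of {PlanID, TowerID} is {Carrier, DataCap, IMEI, PlanID, Region, SIM, TowerID}, the whole schema; {PlanID, TowerID} is a candidate key.
No proper subset of any of these is a key, and no other minimal superkey exists.

{PlanID, SIM}, {PlanID, TowerID}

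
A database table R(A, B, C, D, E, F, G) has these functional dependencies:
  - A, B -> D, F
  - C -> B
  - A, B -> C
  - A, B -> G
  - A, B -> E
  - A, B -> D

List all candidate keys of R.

{A} never appears on the right of any FD, so every key must include it.
{A, B}⁺ = {A, B, C, D, E, F, G} — all of the relation — so {A, B} is a candidate key.
{A, C}⁺ = {A, B, C, D, E, F, G} — all of the relation — so {A, C} is a candidate key.
These are minimal and exhaustive — every other superkey contains one of them.

{A, B}, {A, C}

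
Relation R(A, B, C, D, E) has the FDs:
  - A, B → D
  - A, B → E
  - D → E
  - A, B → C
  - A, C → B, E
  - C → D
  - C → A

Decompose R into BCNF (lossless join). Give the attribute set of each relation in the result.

{A, B, C, D}; {D, E}

Candidate keys of the original relation: {A, B}, {C}.
In {A, B, C, D, E}, {D} is not a superkey ({D}⁺ restricted to this set is {D, E}), so split on D → E into {D, E} and {A, B, C, D}.
{D, E} is in BCNF.
{A, B, C, D} is in BCNF.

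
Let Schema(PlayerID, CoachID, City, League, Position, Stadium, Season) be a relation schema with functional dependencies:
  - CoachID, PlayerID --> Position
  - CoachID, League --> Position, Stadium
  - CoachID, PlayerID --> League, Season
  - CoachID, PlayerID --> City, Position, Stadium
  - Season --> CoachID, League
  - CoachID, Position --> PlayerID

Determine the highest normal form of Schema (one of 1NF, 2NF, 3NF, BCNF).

Candidate keys: {CoachID, League}, {CoachID, PlayerID}, {CoachID, Position}, {Season}. Prime attributes: {CoachID, League, PlayerID, Position, Season}.
Each dependency's left side is a superkey — BCNF holds.

BCNF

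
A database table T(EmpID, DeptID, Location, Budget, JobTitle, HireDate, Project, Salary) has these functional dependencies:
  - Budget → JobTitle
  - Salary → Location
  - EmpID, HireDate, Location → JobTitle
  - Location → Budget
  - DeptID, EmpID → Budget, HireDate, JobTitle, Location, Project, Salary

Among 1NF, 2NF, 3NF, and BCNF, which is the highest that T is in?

2NF

Candidate key: {DeptID, EmpID}. Prime attributes: {DeptID, EmpID}.
Budget → JobTitle breaks BCNF: {Budget}⁺ = {Budget, JobTitle}, so {Budget} is not a superkey.
Because {JobTitle} is non-prime and the left side of Budget → JobTitle is not a superkey, the relation is not in 3NF.
No non-prime attribute depends on a proper subset of any candidate key, so 2NF holds.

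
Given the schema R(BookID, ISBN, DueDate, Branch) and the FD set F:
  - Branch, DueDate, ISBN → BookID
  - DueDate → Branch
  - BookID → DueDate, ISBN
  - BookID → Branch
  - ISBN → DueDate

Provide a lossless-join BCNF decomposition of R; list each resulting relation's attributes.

{BookID, DueDate, ISBN}; {Branch, DueDate}

Candidate keys of the original relation: {BookID}, {ISBN}.
Within {BookID, Branch, DueDate, ISBN}: {DueDate}⁺ ∩ {BookID, Branch, DueDate, ISBN} = {Branch, DueDate}, not the whole set, so DueDate → Branch violates BCNF; decompose into {Branch, DueDate} and {BookID, DueDate, ISBN}.
{Branch, DueDate}: every determinant is a superkey — BCNF.
{BookID, DueDate, ISBN}: every determinant is a superkey — BCNF.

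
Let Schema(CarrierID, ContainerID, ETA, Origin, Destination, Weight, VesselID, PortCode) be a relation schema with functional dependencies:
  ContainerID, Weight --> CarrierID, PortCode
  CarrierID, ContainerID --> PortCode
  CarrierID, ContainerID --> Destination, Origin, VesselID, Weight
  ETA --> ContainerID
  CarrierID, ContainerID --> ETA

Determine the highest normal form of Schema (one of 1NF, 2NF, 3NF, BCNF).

3NF

Candidate keys: {CarrierID, ContainerID}, {CarrierID, ETA}, {ContainerID, Weight}, {ETA, Weight}. Prime attributes: {CarrierID, ContainerID, ETA, Weight}.
ETA --> ContainerID breaks BCNF: {ETA}⁺ = {ContainerID, ETA}, so {ETA} is not a superkey.
Its right-hand attributes {ContainerID} are all prime, as are those of every other non-superkey FD — the relation is in 3NF.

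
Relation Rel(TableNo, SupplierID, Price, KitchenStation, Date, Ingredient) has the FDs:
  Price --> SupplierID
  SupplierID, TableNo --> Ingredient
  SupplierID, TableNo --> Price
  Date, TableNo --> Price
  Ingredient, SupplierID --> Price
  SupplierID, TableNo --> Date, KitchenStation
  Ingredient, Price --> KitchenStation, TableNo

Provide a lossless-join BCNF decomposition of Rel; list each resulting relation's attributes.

Candidate keys of the original relation: {Date, TableNo}, {Ingredient, Price}, {Ingredient, SupplierID}, {Price, TableNo}, {SupplierID, TableNo}.
In {Date, Ingredient, KitchenStation, Price, SupplierID, TableNo}, {Price} is not a superkey ({Price}⁺ restricted to this set is {Price, SupplierID}), so split on Price --> SupplierID into {Price, SupplierID} and {Date, Ingredient, KitchenStation, Price, TableNo}.
{Price, SupplierID} has no BCNF violation.
{Date, Ingredient, KitchenStation, Price, TableNo} has no BCNF violation.

{Date, Ingredient, KitchenStation, Price, TableNo}; {Price, SupplierID}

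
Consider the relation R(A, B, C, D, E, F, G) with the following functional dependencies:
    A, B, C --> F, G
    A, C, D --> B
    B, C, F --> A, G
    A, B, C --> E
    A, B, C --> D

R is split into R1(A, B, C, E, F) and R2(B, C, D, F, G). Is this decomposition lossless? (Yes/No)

Yes

Common attributes: {B, C, F}; their closure is {A, B, C, D, E, F, G}.
R1 is contained in that closure, so R1 ∩ R2 --> R1 holds and the join is lossless.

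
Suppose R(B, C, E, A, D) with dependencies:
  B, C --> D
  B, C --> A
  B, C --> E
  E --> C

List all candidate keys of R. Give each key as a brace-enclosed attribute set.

No FD produces {B}, so it must be in every candidate key.
{B, C}⁺ = {A, B, C, D, E}, which is every attribute, so {B, C} is a candidate key.
{B, E}⁺ = {A, B, C, D, E}, which is every attribute, so {B, E} is a candidate key.
These are minimal and exhaustive — every other superkey contains one of them.

{B, C}, {B, E}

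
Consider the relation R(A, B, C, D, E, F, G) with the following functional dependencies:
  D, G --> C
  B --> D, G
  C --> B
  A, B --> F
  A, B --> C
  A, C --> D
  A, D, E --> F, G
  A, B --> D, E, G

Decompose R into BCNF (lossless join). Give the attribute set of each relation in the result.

{A, D, E, F, G}; {B, C, D, G}

Candidate keys of the original relation: {A, B}, {A, C}, {A, D, E}, {A, D, G}.
Within {A, B, C, D, E, F, G}: {D, G}⁺ ∩ {A, B, C, D, E, F, G} = {B, C, D, G}, not the whole set, so D, G --> B, C violates BCNF; decompose into {B, C, D, G} and {A, D, E, F, G}.
{B, C, D, G} has no BCNF violation.
{A, D, E, F, G} has no BCNF violation.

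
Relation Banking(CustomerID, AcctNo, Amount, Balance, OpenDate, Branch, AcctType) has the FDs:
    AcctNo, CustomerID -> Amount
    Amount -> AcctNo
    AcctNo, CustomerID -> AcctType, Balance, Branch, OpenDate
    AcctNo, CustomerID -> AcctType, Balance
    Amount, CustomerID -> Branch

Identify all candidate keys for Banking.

{AcctNo, CustomerID}, {Amount, CustomerID}

Attributes never on any right-hand side: {CustomerID} — every candidate key must contain it.
Closure of {AcctNo, CustomerID} is {AcctNo, AcctType, Amount, Balance, Branch, CustomerID, OpenDate}, the whole schema; {AcctNo, CustomerID} is a candidate key.
Closure of {Amount, CustomerID} is {AcctNo, AcctType, Amount, Balance, Branch, CustomerID, OpenDate}, the whole schema; {Amount, CustomerID} is a candidate key.
These are minimal and exhaustive — every other superkey contains one of them.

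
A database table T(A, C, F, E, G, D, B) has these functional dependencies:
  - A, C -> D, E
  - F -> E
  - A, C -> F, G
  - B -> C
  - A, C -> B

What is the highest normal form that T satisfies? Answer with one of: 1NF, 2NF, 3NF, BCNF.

Candidate keys: {A, B}, {A, C}. Prime attributes: {A, B, C}.
For F -> E we have {F}⁺ = {E, F}; {F} is not a superkey, so BCNF fails.
Because {E} is non-prime and the left side of F -> E is not a superkey, the relation is not in 3NF.
No non-prime attribute depends on a proper subset of any candidate key, so 2NF holds.

2NF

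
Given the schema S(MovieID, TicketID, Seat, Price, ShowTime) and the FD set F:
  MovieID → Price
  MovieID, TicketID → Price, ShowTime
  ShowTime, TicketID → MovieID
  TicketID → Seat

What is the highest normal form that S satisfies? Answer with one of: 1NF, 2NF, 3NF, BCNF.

Candidate keys: {MovieID, TicketID}, {ShowTime, TicketID}. Prime attributes: {MovieID, ShowTime, TicketID}.
MovieID → Price: {MovieID}⁺ = {MovieID, Price}, which is not all of the attributes, so the left side is not a superkey — BCNF is violated.
MovieID → Price has non-prime {Price} on the right and a non-superkey on the left, so 3NF fails.
Since {MovieID} ⊂ {MovieID, TicketID} and {MovieID}⁺ ⊇ {Price} with {Price} non-prime, there is a partial dependency; 2NF fails.

1NF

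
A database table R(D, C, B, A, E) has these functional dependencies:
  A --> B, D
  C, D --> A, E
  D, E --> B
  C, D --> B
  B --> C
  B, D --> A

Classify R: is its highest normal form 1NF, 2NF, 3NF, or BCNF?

3NF

Candidate keys: {A}, {B, D}, {C, D}, {D, E}. Prime attributes: {A, B, C, D, E}.
For B --> C we have {B}⁺ = {B, C}; {B} is not a superkey, so BCNF fails.
Since {C} ⊆ prime attributes and every other non-superkey FD also has a prime right side, the schema is in 3NF.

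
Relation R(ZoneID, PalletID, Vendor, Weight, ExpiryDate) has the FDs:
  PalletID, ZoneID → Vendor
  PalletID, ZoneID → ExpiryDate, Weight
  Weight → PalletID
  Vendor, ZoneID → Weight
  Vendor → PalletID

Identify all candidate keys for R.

{ZoneID} never appears on the right of any FD, so every key must include it.
Closure of {PalletID, ZoneID} is {ExpiryDate, PalletID, Vendor, Weight, ZoneID}, the whole schema; {PalletID, ZoneID} is a candidate key.
Closure of {Vendor, ZoneID} is {ExpiryDate, PalletID, Vendor, Weight, ZoneID}, the whole schema; {Vendor, ZoneID} is a candidate key.
Closure of {Weight, ZoneID} is {ExpiryDate, PalletID, Vendor, Weight, ZoneID}, the whole schema; {Weight, ZoneID} is a candidate key.
No proper subset of any of these is a key, and no other minimal superkey exists.

{PalletID, ZoneID}, {Vendor, ZoneID}, {Weight, ZoneID}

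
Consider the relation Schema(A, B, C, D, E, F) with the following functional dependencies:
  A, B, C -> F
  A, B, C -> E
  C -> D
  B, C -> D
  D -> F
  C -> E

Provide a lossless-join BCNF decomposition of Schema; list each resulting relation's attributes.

Candidate key of the original relation: {A, B, C}.
Within {A, B, C, D, E, F}: {C}⁺ ∩ {A, B, C, D, E, F} = {C, D, E, F}, not the whole set, so C -> D, E, F violates BCNF; decompose into {C, D, E, F} and {A, B, C}.
Within {C, D, E, F}: {D}⁺ ∩ {C, D, E, F} = {D, F}, not the whole set, so D -> F violates BCNF; decompose into {D, F} and {C, D, E}.
{D, F}: every determinant is a superkey — BCNF.
{C, D, E}: every determinant is a superkey — BCNF.
{A, B, C}: every determinant is a superkey — BCNF.

{A, B, C}; {C, D, E}; {D, F}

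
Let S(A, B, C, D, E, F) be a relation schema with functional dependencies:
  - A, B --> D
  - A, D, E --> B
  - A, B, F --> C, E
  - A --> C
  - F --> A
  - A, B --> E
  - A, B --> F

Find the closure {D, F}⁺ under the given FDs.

Start with {D, F}.
F --> A applies; add {A} → now {A, D, F}.
A --> C applies; add {C} → now {A, C, D, F}.
No further FD applies.

{A, C, D, F}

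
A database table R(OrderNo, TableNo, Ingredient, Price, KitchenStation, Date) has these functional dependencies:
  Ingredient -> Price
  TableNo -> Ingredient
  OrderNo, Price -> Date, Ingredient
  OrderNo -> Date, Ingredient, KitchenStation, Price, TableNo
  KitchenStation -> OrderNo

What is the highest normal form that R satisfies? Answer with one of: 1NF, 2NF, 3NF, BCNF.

Candidate keys: {KitchenStation}, {OrderNo}. Prime attributes: {KitchenStation, OrderNo}.
Ingredient -> Price breaks BCNF: {Ingredient}⁺ = {Ingredient, Price}, so {Ingredient} is not a superkey.
Ingredient -> Price determines the non-prime attribute {Price} from a non-superkey — 3NF is violated.
With only single-attribute keys there can be no partial dependency, so 2NF holds.

2NF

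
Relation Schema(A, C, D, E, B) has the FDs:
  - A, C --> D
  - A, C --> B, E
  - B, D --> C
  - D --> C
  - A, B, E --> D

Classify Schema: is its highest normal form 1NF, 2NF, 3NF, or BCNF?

Candidate keys: {A, B, E}, {A, C}, {A, D}. Prime attributes: {A, B, C, D, E}.
B, D --> C: {B, D}⁺ = {B, C, D}, which is not all of the attributes, so the left side is not a superkey — BCNF is violated.
Its right-hand attributes {C} are all prime, as are those of every other non-superkey FD — the relation is in 3NF.

3NF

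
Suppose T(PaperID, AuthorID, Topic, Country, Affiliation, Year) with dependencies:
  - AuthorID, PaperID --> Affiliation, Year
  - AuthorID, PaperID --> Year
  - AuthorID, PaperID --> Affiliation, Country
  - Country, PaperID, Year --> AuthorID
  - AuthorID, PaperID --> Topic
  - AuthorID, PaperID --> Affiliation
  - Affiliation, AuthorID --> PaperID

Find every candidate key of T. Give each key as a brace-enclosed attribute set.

{Affiliation, AuthorID}⁺ = {Affiliation, AuthorID, Country, PaperID, Topic, Year}, which is every attribute, so {Affiliation, AuthorID} is a candidate key.
{AuthorID, PaperID}⁺ = {Affiliation, AuthorID, Country, PaperID, Topic, Year}, which is every attribute, so {AuthorID, PaperID} is a candidate key.
{Country, PaperID, Year}⁺ = {Affiliation, AuthorID, Country, PaperID, Topic, Year}, which is every attribute, so {Country, PaperID, Year} is a candidate key.
No proper subset of any of these is a key, and no other minimal superkey exists.

{Affiliation, AuthorID}, {AuthorID, PaperID}, {Country, PaperID, Year}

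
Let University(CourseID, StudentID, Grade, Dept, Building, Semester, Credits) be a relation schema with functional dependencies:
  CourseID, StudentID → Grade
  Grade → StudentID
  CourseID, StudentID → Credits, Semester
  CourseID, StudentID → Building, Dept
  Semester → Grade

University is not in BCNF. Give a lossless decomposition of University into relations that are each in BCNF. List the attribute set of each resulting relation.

Candidate keys of the original relation: {CourseID, Grade}, {CourseID, Semester}, {CourseID, StudentID}.
In {Building, CourseID, Credits, Dept, Grade, Semester, StudentID}, {Grade} is not a superkey ({Grade}⁺ restricted to this set is {Grade, StudentID}), so split on Grade → StudentID into {Grade, StudentID} and {Building, CourseID, Credits, Dept, Grade, Semester}.
{Grade, StudentID}: every determinant is a superkey — BCNF.
In {Building, CourseID, Credits, Dept, Grade, Semester}, {Semester} is not a superkey ({Semester}⁺ restricted to this set is {Grade, Semester}), so split on Semester → Grade into {Grade, Semester} and {Building, CourseID, Credits, Dept, Semester}.
{Grade, Semester}: every determinant is a superkey — BCNF.
{Building, CourseID, Credits, Dept, Semester}: every determinant is a superkey — BCNF.

{Building, CourseID, Credits, Dept, Semester}; {Grade, Semester}; {Grade, StudentID}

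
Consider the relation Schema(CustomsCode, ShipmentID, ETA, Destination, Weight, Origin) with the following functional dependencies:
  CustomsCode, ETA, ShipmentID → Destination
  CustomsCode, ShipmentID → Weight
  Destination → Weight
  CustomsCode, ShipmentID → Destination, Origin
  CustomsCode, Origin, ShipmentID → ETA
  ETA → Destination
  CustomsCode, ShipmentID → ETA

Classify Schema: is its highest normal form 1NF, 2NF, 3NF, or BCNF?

Candidate key: {CustomsCode, ShipmentID}. Prime attributes: {CustomsCode, ShipmentID}.
Destination → Weight breaks BCNF: {Destination}⁺ = {Destination, Weight}, so {Destination} is not a superkey.
Because {Weight} is non-prime and the left side of Destination → Weight is not a superkey, the relation is not in 3NF.
No proper subset of a key has a non-prime attribute in its closure, so there is no partial dependency; 2NF holds.

2NF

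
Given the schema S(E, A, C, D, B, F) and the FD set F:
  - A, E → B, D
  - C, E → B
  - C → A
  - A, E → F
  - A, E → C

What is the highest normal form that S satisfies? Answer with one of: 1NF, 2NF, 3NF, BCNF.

3NF

Candidate keys: {A, E}, {C, E}. Prime attributes: {A, C, E}.
For C → A we have {C}⁺ = {A, C}; {C} is not a superkey, so BCNF fails.
Since {A} ⊆ prime attributes and every other non-superkey FD also has a prime right side, the schema is in 3NF.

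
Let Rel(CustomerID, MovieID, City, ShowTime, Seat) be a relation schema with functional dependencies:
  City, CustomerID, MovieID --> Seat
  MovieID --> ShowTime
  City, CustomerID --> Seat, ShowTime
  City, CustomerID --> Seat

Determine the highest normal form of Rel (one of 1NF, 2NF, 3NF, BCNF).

1NF

Candidate key: {City, CustomerID, MovieID}. Prime attributes: {City, CustomerID, MovieID}.
MovieID --> ShowTime: {MovieID}⁺ = {MovieID, ShowTime}, which is not all of the attributes, so the left side is not a superkey — BCNF is violated.
Because {ShowTime} is non-prime and the left side of MovieID --> ShowTime is not a superkey, the relation is not in 3NF.
Since {MovieID} ⊂ {City, CustomerID, MovieID} and {MovieID}⁺ ⊇ {ShowTime} with {ShowTime} non-prime, there is a partial dependency; 2NF fails.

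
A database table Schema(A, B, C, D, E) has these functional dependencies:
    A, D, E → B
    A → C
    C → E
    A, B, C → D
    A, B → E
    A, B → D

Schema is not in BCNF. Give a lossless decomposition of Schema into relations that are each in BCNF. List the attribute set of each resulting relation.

Candidate keys of the original relation: {A, B}, {A, D}.
Within {A, B, C, D, E}: {A}⁺ ∩ {A, B, C, D, E} = {A, C, E}, not the whole set, so A → C, E violates BCNF; decompose into {A, C, E} and {A, B, D}.
Within {A, C, E}: {C}⁺ ∩ {A, C, E} = {C, E}, not the whole set, so C → E violates BCNF; decompose into {C, E} and {A, C}.
{C, E} is in BCNF.
{A, C} is in BCNF.
{A, B, D} is in BCNF.

{A, B, D}; {A, C}; {C, E}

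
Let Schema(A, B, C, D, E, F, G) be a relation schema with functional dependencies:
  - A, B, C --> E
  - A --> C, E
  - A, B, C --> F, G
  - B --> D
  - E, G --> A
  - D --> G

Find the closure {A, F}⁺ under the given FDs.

{A, C, E, F}

Start with {A, F}.
A --> C, E applies; add {C, E} → now {A, C, E, F}.
No further FD applies.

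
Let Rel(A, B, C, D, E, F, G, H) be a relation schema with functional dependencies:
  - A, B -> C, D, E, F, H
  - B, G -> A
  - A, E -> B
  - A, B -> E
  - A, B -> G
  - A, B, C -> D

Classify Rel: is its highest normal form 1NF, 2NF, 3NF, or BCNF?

Candidate keys: {A, B}, {A, E}, {B, G}. Prime attributes: {A, B, E, G}.
The left-hand side of every FD is a superkey, so BCNF is satisfied.

BCNF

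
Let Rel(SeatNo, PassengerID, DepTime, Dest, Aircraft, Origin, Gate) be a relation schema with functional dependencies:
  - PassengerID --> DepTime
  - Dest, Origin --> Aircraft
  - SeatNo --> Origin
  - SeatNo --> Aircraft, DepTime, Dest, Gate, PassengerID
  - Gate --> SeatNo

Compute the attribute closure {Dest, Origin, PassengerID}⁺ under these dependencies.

{Aircraft, DepTime, Dest, Origin, PassengerID}

Start with {Dest, Origin, PassengerID}.
PassengerID --> DepTime applies; add {DepTime} → now {DepTime, Dest, Origin, PassengerID}.
Dest, Origin --> Aircraft applies; add {Aircraft} → now {Aircraft, DepTime, Dest, Origin, PassengerID}.
No further FD applies.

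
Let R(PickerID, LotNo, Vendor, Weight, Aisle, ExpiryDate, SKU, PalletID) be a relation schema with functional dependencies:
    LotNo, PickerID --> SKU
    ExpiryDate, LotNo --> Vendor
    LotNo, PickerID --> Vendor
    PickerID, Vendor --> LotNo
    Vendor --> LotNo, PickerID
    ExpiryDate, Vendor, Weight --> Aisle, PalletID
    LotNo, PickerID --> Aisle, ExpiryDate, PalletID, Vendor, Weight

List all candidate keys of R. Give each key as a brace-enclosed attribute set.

Closure of {Vendor} is {Aisle, ExpiryDate, LotNo, PalletID, PickerID, SKU, Vendor, Weight}, the whole schema; {Vendor} is a candidate key.
Closure of {ExpiryDate, LotNo} is {Aisle, ExpiryDate, LotNo, PalletID, PickerID, SKU, Vendor, Weight}, the whole schema; {ExpiryDate, LotNo} is a candidate key.
Closure of {LotNo, PickerID} is {Aisle, ExpiryDate, LotNo, PalletID, PickerID, SKU, Vendor, Weight}, the whole schema; {LotNo, PickerID} is a candidate key.
Any other superkey properly contains one of these, so there are no further candidate keys.

{ExpiryDate, LotNo}, {LotNo, PickerID}, {Vendor}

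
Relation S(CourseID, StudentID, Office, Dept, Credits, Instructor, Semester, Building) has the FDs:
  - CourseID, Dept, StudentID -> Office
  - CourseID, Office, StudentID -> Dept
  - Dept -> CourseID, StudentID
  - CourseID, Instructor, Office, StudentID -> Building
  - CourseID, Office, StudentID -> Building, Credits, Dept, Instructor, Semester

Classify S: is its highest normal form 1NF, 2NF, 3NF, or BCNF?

Candidate keys: {CourseID, Office, StudentID}, {Dept}. Prime attributes: {CourseID, Dept, Office, StudentID}.
Each dependency's left side is a superkey — BCNF holds.

BCNF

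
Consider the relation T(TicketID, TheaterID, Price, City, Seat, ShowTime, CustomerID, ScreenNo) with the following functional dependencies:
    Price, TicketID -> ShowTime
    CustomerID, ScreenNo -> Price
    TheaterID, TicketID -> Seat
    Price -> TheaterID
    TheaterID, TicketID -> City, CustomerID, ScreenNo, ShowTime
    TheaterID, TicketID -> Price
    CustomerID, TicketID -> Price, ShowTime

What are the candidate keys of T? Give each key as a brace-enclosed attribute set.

Attributes never on any right-hand side: {TicketID} — every candidate key must contain it.
{CustomerID, TicketID} is a candidate key since {CustomerID, TicketID}⁺ = {City, CustomerID, Price, ScreenNo, Seat, ShowTime, TheaterID, TicketID} covers every attribute.
{Price, TicketID} is a candidate key since {Price, TicketID}⁺ = {City, CustomerID, Price, ScreenNo, Seat, ShowTime, TheaterID, TicketID} covers every attribute.
{TheaterID, TicketID} is a candidate key since {TheaterID, TicketID}⁺ = {City, CustomerID, Price, ScreenNo, Seat, ShowTime, TheaterID, TicketID} covers every attribute.
These are minimal and exhaustive — every other superkey contains one of them.

{CustomerID, TicketID}, {Price, TicketID}, {TheaterID, TicketID}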